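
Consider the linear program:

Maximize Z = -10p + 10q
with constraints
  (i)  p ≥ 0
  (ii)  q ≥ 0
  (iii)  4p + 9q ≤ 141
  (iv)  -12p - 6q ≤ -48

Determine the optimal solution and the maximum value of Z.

Feasible corners and Z = -10p + 10q:
  (0, 47/3) → Z = 470/3
  (0, 8) → Z = 80
  (141/4, 0) → Z = -705/2
  (4, 0) → Z = -40

p = 0, q = 47/3, maximum Z = 470/3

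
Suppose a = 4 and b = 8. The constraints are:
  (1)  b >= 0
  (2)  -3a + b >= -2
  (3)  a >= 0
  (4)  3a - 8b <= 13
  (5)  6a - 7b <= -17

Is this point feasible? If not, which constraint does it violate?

Constraint (2): -3a + b = -4, which is not ≥ -2. All other constraints are satisfied.

not feasible — violates (2)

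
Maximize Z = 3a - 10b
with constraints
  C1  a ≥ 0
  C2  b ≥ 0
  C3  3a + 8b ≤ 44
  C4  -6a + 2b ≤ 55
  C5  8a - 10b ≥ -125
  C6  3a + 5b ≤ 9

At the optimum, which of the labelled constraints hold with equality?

Feasible corners and Z = 3a - 10b:
  (0, 0) → Z = 0
  (0, 9/5) → Z = -18
  (3, 0) → Z = 9

The maximum is at (3, 0). Substituting into each constraint, equality holds for C2 and C6; the remaining constraints have slack.

C2 and C6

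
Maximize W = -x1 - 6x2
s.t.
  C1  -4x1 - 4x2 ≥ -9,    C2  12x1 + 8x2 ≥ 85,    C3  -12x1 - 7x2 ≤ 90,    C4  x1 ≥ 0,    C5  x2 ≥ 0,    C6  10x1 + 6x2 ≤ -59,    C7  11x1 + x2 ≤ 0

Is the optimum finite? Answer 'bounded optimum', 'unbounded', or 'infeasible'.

The boundaries 10x1 + 6x2 = -59 and 11x1 + x2 = 0 meet at (59/56, -649/56), but that point violates 12x1 + 8x2 ≥ 85. Every candidate vertex is excluded by some other constraint, so the feasible region is empty.

infeasible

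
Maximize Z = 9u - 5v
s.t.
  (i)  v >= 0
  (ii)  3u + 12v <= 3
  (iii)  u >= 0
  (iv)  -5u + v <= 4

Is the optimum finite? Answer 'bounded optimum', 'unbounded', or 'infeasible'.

Extreme points and Z = 9u - 5v:
  (1, 0) → Z = 9
  (0, 0) → Z = 0
  (0, 1/4) → Z = -5/4
The feasible region has finitely many vertices and no improving ray; the maximum is 9 at (1, 0).

bounded optimum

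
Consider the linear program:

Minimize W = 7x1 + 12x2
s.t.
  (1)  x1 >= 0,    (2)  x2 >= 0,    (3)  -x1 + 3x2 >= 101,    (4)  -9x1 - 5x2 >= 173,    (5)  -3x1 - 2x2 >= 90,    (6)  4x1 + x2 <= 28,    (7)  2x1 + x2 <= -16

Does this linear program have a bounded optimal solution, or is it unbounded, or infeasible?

infeasible

The boundaries x2 = 0 and -x1 + 3x2 = 101 meet at (-101, 0), but that point violates x1 ≥ 0. Every candidate vertex is excluded by some other constraint, so the feasible region is empty.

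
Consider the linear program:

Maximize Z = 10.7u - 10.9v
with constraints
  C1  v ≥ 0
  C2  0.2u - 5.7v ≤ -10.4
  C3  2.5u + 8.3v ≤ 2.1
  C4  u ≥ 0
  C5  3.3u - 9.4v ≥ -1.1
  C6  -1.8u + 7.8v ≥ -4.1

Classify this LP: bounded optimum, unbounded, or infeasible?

The boundaries v = 0 and 2.5u + 8.3v = 2.1 meet at (0.84, 0), but that point violates 0.2u - 5.7v ≤ -10.4. Every candidate vertex is excluded by some other constraint, so the feasible region is empty.

infeasible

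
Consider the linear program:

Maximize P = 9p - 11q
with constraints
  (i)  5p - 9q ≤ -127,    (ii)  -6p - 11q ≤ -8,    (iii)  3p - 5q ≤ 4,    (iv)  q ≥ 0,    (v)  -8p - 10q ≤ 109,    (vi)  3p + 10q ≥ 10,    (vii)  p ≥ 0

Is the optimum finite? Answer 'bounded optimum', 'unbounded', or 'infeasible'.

unbounded

From the feasible point (671/2, 401/2), moving in the direction (5, 3) keeps every constraint satisfied while P increases without bound.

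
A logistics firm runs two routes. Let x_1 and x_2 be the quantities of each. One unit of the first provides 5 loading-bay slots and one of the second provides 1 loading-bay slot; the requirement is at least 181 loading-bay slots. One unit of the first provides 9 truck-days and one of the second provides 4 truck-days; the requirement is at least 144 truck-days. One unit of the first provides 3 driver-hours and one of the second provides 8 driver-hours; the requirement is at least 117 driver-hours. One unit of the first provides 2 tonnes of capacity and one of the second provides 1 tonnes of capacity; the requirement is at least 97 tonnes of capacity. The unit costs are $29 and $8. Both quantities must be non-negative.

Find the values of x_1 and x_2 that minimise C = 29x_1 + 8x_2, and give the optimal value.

x_1 = 28, x_2 = 41, minimum C = 1140

Extreme points and C = 29x_1 + 8x_2:
  (0, 181) → C = 1448
  (97/2, 0) → C = 2813/2
  (28, 41) → C = 1140
The feasible region is unbounded (it extends along (0, 1), (1, 0)), but C strictly increases along every unbounded feasible direction, so there is no improving ray and the minimum is attained at a vertex.

At the optimal vertex, 5x_1 + x_2 = 181 and 2x_1 + x_2 = 97.
Solving simultaneously gives x_1 = 28, x_2 = 41.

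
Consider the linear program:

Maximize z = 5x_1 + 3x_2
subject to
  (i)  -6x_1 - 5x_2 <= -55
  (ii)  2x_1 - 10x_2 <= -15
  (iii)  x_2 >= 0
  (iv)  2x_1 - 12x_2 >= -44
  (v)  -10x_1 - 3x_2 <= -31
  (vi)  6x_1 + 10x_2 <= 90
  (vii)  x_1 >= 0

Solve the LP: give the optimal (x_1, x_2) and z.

Feasible corners and z = 5x_1 + 3x_2:
  (95/14, 20/7) → z = 85/2
  (220/41, 187/41) → z = 1661/41
  (75/8, 27/8) → z = 57
  (160/23, 111/23) → z = 1133/23

At the optimal vertex, 2x_1 - 10x_2 = -15 and 6x_1 + 10x_2 = 90.
Solving simultaneously gives x_1 = 75/8, x_2 = 27/8.

x_1 = 75/8, x_2 = 27/8, maximum z = 57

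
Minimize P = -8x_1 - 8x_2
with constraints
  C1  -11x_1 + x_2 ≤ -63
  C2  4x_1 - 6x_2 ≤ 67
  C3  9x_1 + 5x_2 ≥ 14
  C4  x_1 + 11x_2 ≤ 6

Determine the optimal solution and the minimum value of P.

Corner points and P = -8x_1 - 8x_2:
  (329/64, -413/64) → P = 21/2
  (699/122, 3/122) → P = -2808/61
  (419/74, -547/74) → P = 512/37
  (773/50, -43/50) → P = -584/5

The optimum lies where 4x_1 - 6x_2 = 67 and x_1 + 11x_2 = 6.
Solving simultaneously gives x_1 = 773/50, x_2 = -43/50.

x_1 = 773/50, x_2 = -43/50, minimum P = -584/5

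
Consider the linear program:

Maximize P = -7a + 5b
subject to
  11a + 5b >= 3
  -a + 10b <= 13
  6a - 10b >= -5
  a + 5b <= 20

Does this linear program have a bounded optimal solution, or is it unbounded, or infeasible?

Extreme points and P = -7a + 5b:
  (1/28, 73/140) → P = 33/14
  (8/5, 73/50) → P = -39/10
  (9, 11/5) → P = -52
The feasible region has finitely many vertices and no improving ray; the maximum is 33/14 at (1/28, 73/140).

bounded optimum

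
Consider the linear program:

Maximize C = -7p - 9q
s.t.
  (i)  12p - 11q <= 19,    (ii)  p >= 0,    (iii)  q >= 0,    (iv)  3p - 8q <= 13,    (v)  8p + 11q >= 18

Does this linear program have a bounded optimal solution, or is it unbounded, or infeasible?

Corner points and C = -7p - 9q:
  (37/20, 16/55) → C = -685/44
  (0, 18/11) → C = -162/11
The feasible region has finitely many vertices and no improving ray; the maximum is -162/11 at (0, 18/11).

bounded optimum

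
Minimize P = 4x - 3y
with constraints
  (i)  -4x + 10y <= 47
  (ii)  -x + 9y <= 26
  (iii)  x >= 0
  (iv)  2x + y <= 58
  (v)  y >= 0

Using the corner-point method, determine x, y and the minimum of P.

x = 0, y = 26/9, minimum P = -26/3

Vertices and P = 4x - 3y:
  (0, 26/9) → P = -26/3
  (496/19, 110/19) → P = 1654/19
  (0, 0) → P = 0
  (29, 0) → P = 116

The binding constraints are -x + 9y = 26 and x = 0.
Solving simultaneously gives x = 0, y = 26/9.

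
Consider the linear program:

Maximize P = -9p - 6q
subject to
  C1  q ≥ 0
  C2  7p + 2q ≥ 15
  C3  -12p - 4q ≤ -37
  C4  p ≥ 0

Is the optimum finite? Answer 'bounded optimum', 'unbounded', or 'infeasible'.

Vertices and P = -9p - 6q:
  (37/12, 0) → P = -111/4
  (0, 37/4) → P = -111/2
The feasible region has finitely many vertices and no improving ray; the maximum is -111/4 at (37/12, 0).

bounded optimum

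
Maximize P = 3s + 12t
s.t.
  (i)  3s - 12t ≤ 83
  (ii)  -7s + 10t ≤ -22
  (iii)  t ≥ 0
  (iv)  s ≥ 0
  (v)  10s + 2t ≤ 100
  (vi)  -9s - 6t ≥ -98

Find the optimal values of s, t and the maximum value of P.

s = 278/33, t = 122/33, maximum P = 766/11

Corner points and P = 3s + 12t:
  (22/7, 0) → P = 66/7
  (278/33, 122/33) → P = 766/11
  (10, 0) → P = 30
  (202/21, 40/21) → P = 362/7

At the optimal vertex, -7s + 10t = -22 and -9s - 6t = -98.
Solving simultaneously gives s = 278/33, t = 122/33.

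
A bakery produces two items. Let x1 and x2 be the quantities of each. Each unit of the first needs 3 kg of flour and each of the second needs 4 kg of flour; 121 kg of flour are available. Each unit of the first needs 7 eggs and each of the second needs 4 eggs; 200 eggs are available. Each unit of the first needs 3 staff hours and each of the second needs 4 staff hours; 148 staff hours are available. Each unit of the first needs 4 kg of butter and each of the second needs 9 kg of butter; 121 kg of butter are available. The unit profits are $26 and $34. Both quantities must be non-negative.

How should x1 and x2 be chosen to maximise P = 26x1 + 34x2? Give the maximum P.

x1 = 28, x2 = 1, maximum P = 762

Corner points and P = 26x1 + 34x2:
  (0, 0) → P = 0
  (0, 121/9) → P = 4114/9
  (200/7, 0) → P = 5200/7
  (28, 1) → P = 762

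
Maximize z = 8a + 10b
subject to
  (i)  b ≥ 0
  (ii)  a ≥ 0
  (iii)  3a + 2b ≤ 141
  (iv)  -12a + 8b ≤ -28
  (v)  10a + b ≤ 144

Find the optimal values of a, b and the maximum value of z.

a = 295/23, b = 362/23, maximum z = 260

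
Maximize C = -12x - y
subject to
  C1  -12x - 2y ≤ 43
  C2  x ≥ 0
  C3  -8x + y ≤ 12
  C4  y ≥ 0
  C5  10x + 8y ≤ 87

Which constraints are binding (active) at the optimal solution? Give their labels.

C2 and C4

Feasible corners and C = -12x - y:
  (0, 0) → C = 0
  (0, 87/8) → C = -87/8
  (87/10, 0) → C = -522/5

The maximum is at (0, 0). Substituting into each constraint, equality holds for C2 and C4; the remaining constraints have slack.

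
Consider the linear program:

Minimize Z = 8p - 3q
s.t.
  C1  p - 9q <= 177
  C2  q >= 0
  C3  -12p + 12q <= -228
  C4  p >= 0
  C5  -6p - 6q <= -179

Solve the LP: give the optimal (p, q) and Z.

p = 293/12, q = 65/12, minimum Z = 2149/12

Corner points and Z = 8p - 3q:
  (177, 0) → Z = 1416
  (179/6, 0) → Z = 716/3
  (293/12, 65/12) → Z = 2149/12
The feasible region is unbounded (it extends along (1, 1), (9, 1)), but Z strictly increases along every unbounded feasible direction, so there is no improving ray and the minimum is attained at a vertex.

At the optimal vertex, -12p + 12q = -228 and -6p - 6q = -179.
Solving simultaneously gives p = 293/12, q = 65/12.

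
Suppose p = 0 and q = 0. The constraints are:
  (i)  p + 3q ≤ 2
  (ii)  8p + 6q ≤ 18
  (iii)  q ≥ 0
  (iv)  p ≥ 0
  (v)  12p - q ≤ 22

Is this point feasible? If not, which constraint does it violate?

(i): 0 ≤ 2 ✓
(ii): 0 ≤ 18 ✓
(iii): 0 ≥ 0 ✓
(iv): 0 ≥ 0 ✓
(v): 0 ≤ 22 ✓

feasible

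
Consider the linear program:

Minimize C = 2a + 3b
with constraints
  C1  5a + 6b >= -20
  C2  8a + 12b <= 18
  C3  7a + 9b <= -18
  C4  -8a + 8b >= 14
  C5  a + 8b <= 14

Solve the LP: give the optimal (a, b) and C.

Vertices and C = 2a + 3b:
  (-61/22, -45/44) → C = -379/44
  (-122/17, 45/17) → C = -109/17
  (-135/64, -23/64) → C = -339/64
  (-270/47, 116/47) → C = -192/47

a = -61/22, b = -45/44, minimum C = -379/44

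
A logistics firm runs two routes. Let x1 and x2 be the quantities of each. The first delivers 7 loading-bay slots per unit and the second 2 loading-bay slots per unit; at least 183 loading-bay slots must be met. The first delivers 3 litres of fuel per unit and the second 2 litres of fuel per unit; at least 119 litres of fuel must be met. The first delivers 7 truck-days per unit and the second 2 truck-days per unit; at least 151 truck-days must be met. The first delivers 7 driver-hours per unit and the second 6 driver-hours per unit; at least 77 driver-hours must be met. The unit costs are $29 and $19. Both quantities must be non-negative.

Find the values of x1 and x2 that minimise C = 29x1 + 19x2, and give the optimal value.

The feasible region is unbounded (it extends along (0, 1), (1, 0)), but C strictly increases along every unbounded feasible direction, so there is no improving ray and the minimum is attained at a vertex.

x1 = 16, x2 = 71/2, minimum C = 2277/2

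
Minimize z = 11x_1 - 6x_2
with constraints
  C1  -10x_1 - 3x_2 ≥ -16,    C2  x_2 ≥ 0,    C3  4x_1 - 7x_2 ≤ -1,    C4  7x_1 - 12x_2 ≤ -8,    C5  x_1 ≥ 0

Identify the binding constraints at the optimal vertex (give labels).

C1 and C5

Corner points and z = 11x_1 - 6x_2:
  (56/47, 64/47) → z = 232/47
  (0, 16/3) → z = -32
  (0, 2/3) → z = -4

The minimum is at (0, 16/3). Substituting into each constraint, equality holds for C1 and C5; the remaining constraints have slack.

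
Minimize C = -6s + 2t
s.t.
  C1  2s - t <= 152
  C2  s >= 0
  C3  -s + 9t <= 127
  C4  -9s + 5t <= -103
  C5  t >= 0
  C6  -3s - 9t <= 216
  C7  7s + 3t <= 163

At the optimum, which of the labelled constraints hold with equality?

Corner points and C = -6s + 2t:
  (103/9, 0) → C = -206/3
  (562/31, 373/31) → C = -2626/31
  (163/7, 0) → C = -978/7

The minimum is at (163/7, 0). Substituting into each constraint, equality holds for C5 and C7; the remaining constraints have slack.

C5 and C7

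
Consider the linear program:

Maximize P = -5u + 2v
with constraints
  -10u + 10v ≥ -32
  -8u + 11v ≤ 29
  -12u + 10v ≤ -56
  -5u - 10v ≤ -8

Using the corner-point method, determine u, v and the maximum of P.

u = 12, v = 44/5, maximum P = -212/5

Vertices and P = -5u + 2v:
  (107/5, 91/5) → P = -353/5
  (12, 44/5) → P = -212/5
  (453/26, 199/13) → P = -113/2

The optimum lies where -10u + 10v = -32 and -12u + 10v = -56.
Solving simultaneously gives u = 12, v = 44/5.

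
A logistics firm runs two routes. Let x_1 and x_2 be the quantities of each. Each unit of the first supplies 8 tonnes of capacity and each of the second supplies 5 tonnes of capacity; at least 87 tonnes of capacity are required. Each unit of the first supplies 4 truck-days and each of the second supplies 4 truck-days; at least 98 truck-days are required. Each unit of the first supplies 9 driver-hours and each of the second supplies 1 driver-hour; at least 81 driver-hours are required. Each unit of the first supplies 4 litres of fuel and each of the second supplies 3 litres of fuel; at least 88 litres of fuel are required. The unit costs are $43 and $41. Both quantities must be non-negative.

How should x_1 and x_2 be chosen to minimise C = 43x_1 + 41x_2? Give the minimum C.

x_1 = 29/2, x_2 = 10, minimum C = 2067/2

Extreme points and C = 43x_1 + 41x_2:
  (0, 81) → C = 3321
  (49/2, 0) → C = 2107/2
  (29/2, 10) → C = 2067/2
  (155/23, 468/23) → C = 25853/23
The feasible region is unbounded (it extends along (0, 1), (1, 0)), but C strictly increases along every unbounded feasible direction, so there is no improving ray and the minimum is attained at a vertex.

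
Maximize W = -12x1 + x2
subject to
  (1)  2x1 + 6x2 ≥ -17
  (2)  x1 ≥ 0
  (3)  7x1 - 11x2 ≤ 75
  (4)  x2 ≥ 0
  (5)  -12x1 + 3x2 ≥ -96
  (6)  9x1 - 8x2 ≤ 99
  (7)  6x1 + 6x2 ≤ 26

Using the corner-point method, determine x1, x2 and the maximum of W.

Corner points and W = -12x1 + x2:
  (0, 0) → W = 0
  (0, 13/3) → W = 13/3
  (13/3, 0) → W = -52

x1 = 0, x2 = 13/3, maximum W = 13/3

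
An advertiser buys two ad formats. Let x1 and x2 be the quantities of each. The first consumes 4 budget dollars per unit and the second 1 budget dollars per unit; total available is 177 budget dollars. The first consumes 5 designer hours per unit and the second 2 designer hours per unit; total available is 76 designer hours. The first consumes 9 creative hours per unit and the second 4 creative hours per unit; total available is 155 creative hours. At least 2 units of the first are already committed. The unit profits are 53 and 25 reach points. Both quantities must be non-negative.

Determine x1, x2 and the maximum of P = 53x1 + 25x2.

Extreme points and P = 53x1 + 25x2:
  (76/5, 0) → P = 4028/5
  (2, 0) → P = 106
  (2, 33) → P = 931

x1 = 2, x2 = 33, maximum P = 931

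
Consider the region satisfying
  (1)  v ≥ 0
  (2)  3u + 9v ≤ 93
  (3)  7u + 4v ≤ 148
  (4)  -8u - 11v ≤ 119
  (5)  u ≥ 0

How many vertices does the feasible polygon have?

4

The feasible vertices (each the meet of two boundaries and inside every other half-plane) are:
  (148/7, 0)
  (0, 0)
  (320/17, 69/17)
  (0, 31/3)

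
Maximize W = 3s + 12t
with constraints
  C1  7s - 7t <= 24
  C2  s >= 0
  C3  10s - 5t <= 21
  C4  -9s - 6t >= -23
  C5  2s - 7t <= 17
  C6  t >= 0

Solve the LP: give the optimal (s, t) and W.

Corner points and W = 3s + 12t:
  (0, 23/6) → W = 46
  (0, 0) → W = 0
  (241/105, 41/105) → W = 81/7
  (21/10, 0) → W = 63/10

The binding constraints are s = 0 and -9s - 6t = -23.
Solving simultaneously gives s = 0, t = 23/6.

s = 0, t = 23/6, maximum W = 46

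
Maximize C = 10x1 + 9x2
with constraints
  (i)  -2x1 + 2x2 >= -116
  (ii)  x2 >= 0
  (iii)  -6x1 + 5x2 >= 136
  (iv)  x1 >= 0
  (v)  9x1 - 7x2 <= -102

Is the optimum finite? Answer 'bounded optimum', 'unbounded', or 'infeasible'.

From the feasible point (0, 136/5), moving in the direction (0, 1) keeps every constraint satisfied while C increases without bound.

unbounded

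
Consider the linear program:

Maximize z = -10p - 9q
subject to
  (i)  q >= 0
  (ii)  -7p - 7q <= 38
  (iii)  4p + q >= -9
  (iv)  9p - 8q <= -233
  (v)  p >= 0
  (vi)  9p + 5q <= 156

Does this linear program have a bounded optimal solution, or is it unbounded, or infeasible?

Feasible corners and z = -10p - 9q:
  (0, 233/8) → z = -2097/8
  (83/117, 389/13) → z = -32339/117
  (0, 156/5) → z = -1404/5
The feasible region has finitely many vertices and no improving ray; the maximum is -2097/8 at (0, 233/8).

bounded optimum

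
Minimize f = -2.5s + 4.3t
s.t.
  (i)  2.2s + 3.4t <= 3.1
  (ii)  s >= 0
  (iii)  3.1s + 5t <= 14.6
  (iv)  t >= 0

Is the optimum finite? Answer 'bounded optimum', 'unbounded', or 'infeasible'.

bounded optimum

Extreme points and f = -2.5s + 4.3t:
  (0, 31/34) → f = 1333/340
  (31/22, 0) → f = -155/44
  (0, 0) → f = 0
The feasible region has finitely many vertices and no improving ray; the minimum is -155/44 at (31/22, 0).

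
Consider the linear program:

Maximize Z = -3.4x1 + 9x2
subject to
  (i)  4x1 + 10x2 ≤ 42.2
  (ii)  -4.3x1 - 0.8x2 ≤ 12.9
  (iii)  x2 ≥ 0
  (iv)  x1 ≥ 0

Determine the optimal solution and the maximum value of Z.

Extreme points and Z = -3.4x1 + 9x2:
  (10.55, 0) → Z = -35.87
  (0, 4.22) → Z = 37.98
  (0, 0) → Z = 0

The binding constraints are 4x1 + 10x2 = 42.2 and x1 = 0.
Solving simultaneously gives x1 = 0, x2 = 4.22.

x1 = 0, x2 = 4.22, maximum Z = 37.98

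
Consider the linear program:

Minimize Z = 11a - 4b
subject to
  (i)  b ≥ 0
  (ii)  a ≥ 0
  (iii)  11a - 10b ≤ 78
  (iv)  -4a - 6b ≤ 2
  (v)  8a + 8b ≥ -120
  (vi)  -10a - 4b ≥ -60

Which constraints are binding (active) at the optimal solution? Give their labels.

(ii) and (vi)

Feasible corners and Z = 11a - 4b:
  (0, 0) → Z = 0
  (6, 0) → Z = 66
  (0, 15) → Z = -60

The minimum is at (0, 15). Substituting into each constraint, equality holds for (ii) and (vi); the remaining constraints have slack.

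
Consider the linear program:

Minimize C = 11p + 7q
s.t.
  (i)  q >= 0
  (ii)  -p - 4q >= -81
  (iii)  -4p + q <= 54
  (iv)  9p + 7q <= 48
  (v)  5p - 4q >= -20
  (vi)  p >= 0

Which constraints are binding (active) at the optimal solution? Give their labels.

(i) and (vi)

Extreme points and C = 11p + 7q:
  (16/3, 0) → C = 176/3
  (0, 0) → C = 0
  (52/71, 420/71) → C = 3512/71
  (0, 5) → C = 35

The minimum is at (0, 0). Substituting into each constraint, equality holds for (i) and (vi); the remaining constraints have slack.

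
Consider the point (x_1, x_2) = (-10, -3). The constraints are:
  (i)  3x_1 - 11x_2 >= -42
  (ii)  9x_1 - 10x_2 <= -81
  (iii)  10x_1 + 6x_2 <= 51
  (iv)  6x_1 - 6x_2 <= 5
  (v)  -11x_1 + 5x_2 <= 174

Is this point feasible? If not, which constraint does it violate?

Constraint (ii): 9x_1 - 10x_2 = -60, which is not ≤ -81. All other constraints are satisfied.

not feasible — violates (ii)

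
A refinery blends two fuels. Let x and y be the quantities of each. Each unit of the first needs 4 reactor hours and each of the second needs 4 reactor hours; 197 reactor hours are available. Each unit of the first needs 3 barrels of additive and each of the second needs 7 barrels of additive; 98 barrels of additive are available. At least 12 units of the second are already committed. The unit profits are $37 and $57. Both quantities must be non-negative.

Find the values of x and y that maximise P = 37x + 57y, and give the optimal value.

Vertices and P = 37x + 57y:
  (0, 14) → P = 798
  (0, 12) → P = 684
  (14/3, 12) → P = 2570/3

The optimum lies where 3x + 7y = 98 and y = 12.
Solving simultaneously gives x = 14/3, y = 12.

x = 14/3, y = 12, maximum P = 2570/3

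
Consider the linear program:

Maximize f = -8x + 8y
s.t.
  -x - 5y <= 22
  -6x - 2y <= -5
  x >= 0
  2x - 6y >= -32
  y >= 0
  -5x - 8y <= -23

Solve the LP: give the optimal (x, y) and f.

x = 0, y = 16/3, maximum f = 128/3

Extreme points and f = -8x + 8y:
  (0, 16/3) → f = 128/3
  (0, 23/8) → f = 23
  (23/5, 0) → f = -184/5
The feasible region is unbounded (it extends along (3, 1), (1, 0)), but f strictly decreases along every unbounded feasible direction, so there is no improving ray and the maximum is attained at a vertex.

At the optimal vertex, x = 0 and 2x - 6y = -32.
Solving simultaneously gives x = 0, y = 16/3.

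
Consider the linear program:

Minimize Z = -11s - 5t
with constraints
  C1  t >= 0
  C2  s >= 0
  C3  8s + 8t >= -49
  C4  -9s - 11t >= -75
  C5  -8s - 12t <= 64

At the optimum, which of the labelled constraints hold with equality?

Extreme points and Z = -11s - 5t:
  (0, 0) → Z = 0
  (25/3, 0) → Z = -275/3
  (0, 75/11) → Z = -375/11

The minimum is at (25/3, 0). Substituting into each constraint, equality holds for C1 and C4; the remaining constraints have slack.

C1 and C4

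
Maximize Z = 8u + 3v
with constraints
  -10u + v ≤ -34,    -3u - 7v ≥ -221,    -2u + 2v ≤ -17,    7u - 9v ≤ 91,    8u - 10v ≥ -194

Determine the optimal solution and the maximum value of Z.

u = 1313/38, v = 637/38, maximum Z = 12415/38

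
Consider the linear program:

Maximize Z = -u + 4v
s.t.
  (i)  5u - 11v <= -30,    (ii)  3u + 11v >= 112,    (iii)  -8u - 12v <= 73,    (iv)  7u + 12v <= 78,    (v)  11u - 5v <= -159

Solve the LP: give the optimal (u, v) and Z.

Corner points and Z = -u + 4v:
  (-2147/52, 1115/52) → Z = 6607/52
  (-486/41, 550/41) → Z = 2686/41
  (-151, 1135/12) → Z = 1588/3

At the optimal vertex, -8u - 12v = 73 and 7u + 12v = 78.
Solving simultaneously gives u = -151, v = 1135/12.

u = -151, v = 1135/12, maximum Z = 1588/3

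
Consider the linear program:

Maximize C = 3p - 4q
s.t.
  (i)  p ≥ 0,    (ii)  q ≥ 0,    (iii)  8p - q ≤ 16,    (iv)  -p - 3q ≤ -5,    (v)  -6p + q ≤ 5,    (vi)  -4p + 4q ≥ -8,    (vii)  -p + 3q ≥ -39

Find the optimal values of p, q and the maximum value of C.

p = 53/25, q = 24/25, maximum C = 63/25

Extreme points and C = 3p - 4q:
  (0, 5/3) → C = -20/3
  (0, 5) → C = -20
  (53/25, 24/25) → C = 63/25
  (21/2, 68) → C = -481/2

The binding constraints are 8p - q = 16 and -p - 3q = -5.
Solving simultaneously gives p = 53/25, q = 24/25.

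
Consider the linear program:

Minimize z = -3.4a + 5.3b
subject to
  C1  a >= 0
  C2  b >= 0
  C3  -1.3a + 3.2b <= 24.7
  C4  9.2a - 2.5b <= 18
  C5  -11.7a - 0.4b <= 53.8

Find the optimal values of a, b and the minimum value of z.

a = 45/23, b = 0, minimum z = -153/23

Extreme points and z = -3.4a + 5.3b:
  (0, 0) → z = 0
  (0, 247/32) → z = 13091/320
  (45/23, 0) → z = -153/23
  (11935/2619, 25064/2619) → z = 153767/4365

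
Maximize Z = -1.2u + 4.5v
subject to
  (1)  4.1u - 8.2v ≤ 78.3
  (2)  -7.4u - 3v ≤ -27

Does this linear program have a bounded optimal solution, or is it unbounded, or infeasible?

From the feasible point (22815/3649, -23436/3649), moving in the direction (8.2, 4.1) keeps every constraint satisfied while Z increases without bound.

unbounded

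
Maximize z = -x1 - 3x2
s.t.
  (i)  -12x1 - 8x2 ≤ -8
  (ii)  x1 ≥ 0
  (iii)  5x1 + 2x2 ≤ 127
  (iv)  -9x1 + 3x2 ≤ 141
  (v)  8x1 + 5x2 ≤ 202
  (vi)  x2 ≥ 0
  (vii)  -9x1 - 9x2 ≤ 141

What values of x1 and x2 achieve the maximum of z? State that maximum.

x1 = 2/3, x2 = 0, maximum z = -2/3

Vertices and z = -x1 - 3x2:
  (0, 1) → z = -3
  (2/3, 0) → z = -2/3
  (0, 202/5) → z = -606/5
  (101/4, 0) → z = -101/4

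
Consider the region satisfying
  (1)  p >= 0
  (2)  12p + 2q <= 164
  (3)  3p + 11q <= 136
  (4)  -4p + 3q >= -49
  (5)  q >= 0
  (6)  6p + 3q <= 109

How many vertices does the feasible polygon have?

The feasible vertices (each the meet of two boundaries and inside every other half-plane) are:
  (0, 136/11)
  (0, 0)
  (766/63, 190/21)
  (295/22, 17/11)
  (49/4, 0)

5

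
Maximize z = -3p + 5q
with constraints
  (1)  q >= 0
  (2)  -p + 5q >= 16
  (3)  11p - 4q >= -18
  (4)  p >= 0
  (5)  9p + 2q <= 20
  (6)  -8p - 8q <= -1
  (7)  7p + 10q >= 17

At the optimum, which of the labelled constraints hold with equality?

Feasible corners and z = -3p + 5q:
  (0, 16/5) → z = 16
  (68/47, 164/47) → z = 616/47
  (0, 9/2) → z = 45/2
  (22/29, 191/29) → z = 889/29

The maximum is at (22/29, 191/29). Substituting into each constraint, equality holds for (3) and (5); the remaining constraints have slack.

(3) and (5)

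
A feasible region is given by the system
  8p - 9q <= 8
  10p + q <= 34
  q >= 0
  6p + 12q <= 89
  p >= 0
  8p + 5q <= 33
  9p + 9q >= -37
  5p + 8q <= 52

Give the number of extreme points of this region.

5

The feasible vertices (each the meet of two boundaries and inside every other half-plane) are:
  (1, 0)
  (337/112, 25/14)
  (0, 0)
  (0, 13/2)
  (4/39, 251/39)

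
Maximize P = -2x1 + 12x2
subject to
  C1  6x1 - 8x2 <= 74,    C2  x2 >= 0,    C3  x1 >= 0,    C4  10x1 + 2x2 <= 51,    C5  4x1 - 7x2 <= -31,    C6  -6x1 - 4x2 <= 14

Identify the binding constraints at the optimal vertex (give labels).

C3 and C4

Feasible corners and P = -2x1 + 12x2:
  (0, 51/2) → P = 306
  (0, 31/7) → P = 372/7
  (295/78, 257/39) → P = 2789/39

The maximum is at (0, 51/2). Substituting into each constraint, equality holds for C3 and C4; the remaining constraints have slack.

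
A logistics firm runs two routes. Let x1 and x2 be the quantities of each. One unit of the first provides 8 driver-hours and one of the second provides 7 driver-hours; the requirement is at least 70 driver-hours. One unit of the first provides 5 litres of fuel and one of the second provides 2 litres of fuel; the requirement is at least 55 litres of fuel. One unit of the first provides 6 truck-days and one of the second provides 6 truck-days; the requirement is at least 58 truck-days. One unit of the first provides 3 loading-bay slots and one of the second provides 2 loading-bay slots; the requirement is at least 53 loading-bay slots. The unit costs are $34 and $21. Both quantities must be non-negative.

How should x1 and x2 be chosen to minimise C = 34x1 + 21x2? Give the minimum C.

Feasible corners and C = 34x1 + 21x2:
  (0, 55/2) → C = 1155/2
  (53/3, 0) → C = 1802/3
  (1, 25) → C = 559
The feasible region is unbounded (it extends along (0, 1), (1, 0)), but C strictly increases along every unbounded feasible direction, so there is no improving ray and the minimum is attained at a vertex.

At the optimal vertex, 5x1 + 2x2 = 55 and 3x1 + 2x2 = 53.
Solving simultaneously gives x1 = 1, x2 = 25.

x1 = 1, x2 = 25, minimum C = 559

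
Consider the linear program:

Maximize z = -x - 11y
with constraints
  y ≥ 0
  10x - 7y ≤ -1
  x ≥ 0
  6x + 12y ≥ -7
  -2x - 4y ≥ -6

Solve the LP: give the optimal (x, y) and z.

x = 0, y = 1/7, maximum z = -11/7

Corner points and z = -x - 11y:
  (0, 1/7) → z = -11/7
  (19/27, 31/27) → z = -40/3
  (0, 3/2) → z = -33/2

The binding constraints are 10x - 7y = -1 and x = 0.
Solving simultaneously gives x = 0, y = 1/7.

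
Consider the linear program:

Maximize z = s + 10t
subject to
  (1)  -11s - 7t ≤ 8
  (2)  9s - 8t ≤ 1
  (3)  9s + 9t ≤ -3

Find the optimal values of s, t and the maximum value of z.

Corner points and z = s + 10t:
  (-57/151, -83/151) → z = -887/151
  (-17/12, 13/12) → z = 113/12
  (-5/51, -4/17) → z = -125/51

s = -17/12, t = 13/12, maximum z = 113/12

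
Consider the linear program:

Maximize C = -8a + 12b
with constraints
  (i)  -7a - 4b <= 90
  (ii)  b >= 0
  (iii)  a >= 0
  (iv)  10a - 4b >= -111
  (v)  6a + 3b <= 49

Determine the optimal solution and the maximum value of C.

a = 0, b = 49/3, maximum C = 196

The binding constraints are a = 0 and 6a + 3b = 49.
Solving simultaneously gives a = 0, b = 49/3.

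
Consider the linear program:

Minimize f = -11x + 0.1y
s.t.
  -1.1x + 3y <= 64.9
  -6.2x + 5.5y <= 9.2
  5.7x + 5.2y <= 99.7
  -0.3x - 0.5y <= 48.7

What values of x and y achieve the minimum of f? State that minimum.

Vertices and f = -11x + 0.1y:
  (50051/6359, 67058/6359) → f = -2719276/31795
  (-5449/95, -29918/475) → f = 1483516/2375
  (10103/43, -10250/43) → f = -112158/43

At the optimal vertex, 5.7x + 5.2y = 99.7 and -0.3x - 0.5y = 48.7.
Solving simultaneously gives x = 10103/43, y = -10250/43.

x = 10103/43, y = -10250/43, minimum f = -112158/43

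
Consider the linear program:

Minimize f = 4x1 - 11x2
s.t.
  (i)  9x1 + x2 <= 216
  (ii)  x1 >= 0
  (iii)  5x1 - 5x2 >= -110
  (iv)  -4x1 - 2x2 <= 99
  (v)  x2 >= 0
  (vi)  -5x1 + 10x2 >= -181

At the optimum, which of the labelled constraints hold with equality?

(i) and (iii)

Feasible corners and f = 4x1 - 11x2:
  (97/5, 207/5) → f = -1889/5
  (24, 0) → f = 96
  (0, 22) → f = -242
  (0, 0) → f = 0

The minimum is at (97/5, 207/5). Substituting into each constraint, equality holds for (i) and (iii); the remaining constraints have slack.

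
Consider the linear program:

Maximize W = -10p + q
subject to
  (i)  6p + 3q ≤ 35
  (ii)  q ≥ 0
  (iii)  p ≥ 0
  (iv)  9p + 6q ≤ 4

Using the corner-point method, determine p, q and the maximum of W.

Vertices and W = -10p + q:
  (0, 0) → W = 0
  (4/9, 0) → W = -40/9
  (0, 2/3) → W = 2/3

At the optimal vertex, p = 0 and 9p + 6q = 4.
Solving simultaneously gives p = 0, q = 2/3.

p = 0, q = 2/3, maximum W = 2/3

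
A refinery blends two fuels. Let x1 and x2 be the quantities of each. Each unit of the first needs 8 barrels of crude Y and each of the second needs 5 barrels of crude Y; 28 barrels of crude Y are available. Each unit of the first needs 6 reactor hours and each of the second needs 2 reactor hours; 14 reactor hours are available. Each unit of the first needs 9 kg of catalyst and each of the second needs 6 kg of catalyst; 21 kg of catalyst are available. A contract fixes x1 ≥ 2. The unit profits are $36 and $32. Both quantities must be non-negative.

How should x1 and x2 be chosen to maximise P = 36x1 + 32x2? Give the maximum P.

x1 = 2, x2 = 1/2, maximum P = 88

The binding constraints are 9x1 + 6x2 = 21 and x1 = 2.
Solving simultaneously gives x1 = 2, x2 = 1/2.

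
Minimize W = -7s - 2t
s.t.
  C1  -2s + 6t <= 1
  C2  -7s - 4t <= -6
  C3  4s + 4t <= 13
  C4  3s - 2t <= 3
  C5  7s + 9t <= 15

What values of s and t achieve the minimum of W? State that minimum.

s = 57/41, t = 24/41, minimum W = -447/41

Extreme points and W = -7s - 2t:
  (16/25, 19/50) → W = -131/25
  (27/20, 37/60) → W = -641/60
  (12/13, -3/26) → W = -81/13
  (57/41, 24/41) → W = -447/41

At the optimal vertex, 3s - 2t = 3 and 7s + 9t = 15.
Solving simultaneously gives s = 57/41, t = 24/41.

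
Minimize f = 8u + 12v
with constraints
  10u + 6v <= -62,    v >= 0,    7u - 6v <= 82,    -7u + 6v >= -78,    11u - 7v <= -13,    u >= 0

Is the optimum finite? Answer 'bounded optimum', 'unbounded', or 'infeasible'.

infeasible

The boundaries 10u + 6v = -62 and v = 0 meet at (-31/5, 0), but that point violates u ≥ 0. Every candidate vertex is excluded by some other constraint, so the feasible region is empty.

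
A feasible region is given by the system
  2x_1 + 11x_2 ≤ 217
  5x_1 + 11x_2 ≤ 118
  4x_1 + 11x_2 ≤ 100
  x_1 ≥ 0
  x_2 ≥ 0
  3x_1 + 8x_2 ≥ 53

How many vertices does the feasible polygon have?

5

The feasible vertices (each the meet of two boundaries and inside every other half-plane) are:
  (18, 28/11)
  (118/5, 0)
  (0, 100/11)
  (0, 53/8)
  (53/3, 0)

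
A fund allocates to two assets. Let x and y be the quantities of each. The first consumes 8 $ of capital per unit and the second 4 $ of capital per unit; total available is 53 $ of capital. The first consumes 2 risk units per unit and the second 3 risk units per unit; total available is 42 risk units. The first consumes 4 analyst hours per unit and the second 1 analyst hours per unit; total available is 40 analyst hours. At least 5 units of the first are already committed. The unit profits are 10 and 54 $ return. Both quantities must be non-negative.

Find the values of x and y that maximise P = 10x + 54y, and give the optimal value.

Feasible corners and P = 10x + 54y:
  (53/8, 0) → P = 265/4
  (5, 0) → P = 50
  (5, 13/4) → P = 451/2

The binding constraints are 8x + 4y = 53 and x = 5.
Solving simultaneously gives x = 5, y = 13/4.

x = 5, y = 13/4, maximum P = 451/2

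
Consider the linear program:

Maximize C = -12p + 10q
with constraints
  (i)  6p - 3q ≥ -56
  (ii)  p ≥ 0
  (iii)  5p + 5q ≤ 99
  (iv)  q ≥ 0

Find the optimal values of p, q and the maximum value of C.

Corner points and C = -12p + 10q:
  (0, 56/3) → C = 560/3
  (17/45, 874/45) → C = 8536/45
  (0, 0) → C = 0
  (99/5, 0) → C = -1188/5

p = 17/45, q = 874/45, maximum C = 8536/45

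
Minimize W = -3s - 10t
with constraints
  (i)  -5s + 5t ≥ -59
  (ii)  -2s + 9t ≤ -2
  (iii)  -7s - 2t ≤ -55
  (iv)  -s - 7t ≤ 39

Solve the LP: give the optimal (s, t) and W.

Corner points and W = -3s - 10t:
  (521/35, 108/35) → W = -2643/35
  (131/15, -46/15) → W = 67/15
  (499/67, 96/67) → W = -2457/67

At the optimal vertex, -5s + 5t = -59 and -2s + 9t = -2.
Solving simultaneously gives s = 521/35, t = 108/35.

s = 521/35, t = 108/35, minimum W = -2643/35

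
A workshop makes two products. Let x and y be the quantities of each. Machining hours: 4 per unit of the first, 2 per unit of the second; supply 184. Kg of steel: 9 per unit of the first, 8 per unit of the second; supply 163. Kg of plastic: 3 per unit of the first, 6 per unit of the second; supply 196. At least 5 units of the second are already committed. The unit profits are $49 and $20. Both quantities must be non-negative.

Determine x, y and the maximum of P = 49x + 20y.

x = 41/3, y = 5, maximum P = 2309/3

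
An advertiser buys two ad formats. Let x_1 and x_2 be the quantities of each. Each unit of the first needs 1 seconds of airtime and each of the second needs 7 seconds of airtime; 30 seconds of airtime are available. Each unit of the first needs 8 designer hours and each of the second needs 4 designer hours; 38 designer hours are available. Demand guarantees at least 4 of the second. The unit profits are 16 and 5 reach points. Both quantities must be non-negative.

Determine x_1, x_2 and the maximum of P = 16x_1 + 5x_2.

Feasible corners and P = 16x_1 + 5x_2:
  (0, 30/7) → P = 150/7
  (0, 4) → P = 20
  (2, 4) → P = 52

x_1 = 2, x_2 = 4, maximum P = 52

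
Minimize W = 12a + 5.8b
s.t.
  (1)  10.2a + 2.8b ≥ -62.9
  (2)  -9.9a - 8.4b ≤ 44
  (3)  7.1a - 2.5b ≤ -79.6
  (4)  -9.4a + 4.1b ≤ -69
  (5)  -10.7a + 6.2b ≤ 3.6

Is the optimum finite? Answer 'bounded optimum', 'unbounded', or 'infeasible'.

The boundaries -9.9a - 8.4b = 44 and -9.4a + 4.1b = -69 meet at (7984/2391, -21934/2391), but that point violates 7.1a - 2.5b ≤ -79.6. Every candidate vertex is excluded by some other constraint, so the feasible region is empty.

infeasible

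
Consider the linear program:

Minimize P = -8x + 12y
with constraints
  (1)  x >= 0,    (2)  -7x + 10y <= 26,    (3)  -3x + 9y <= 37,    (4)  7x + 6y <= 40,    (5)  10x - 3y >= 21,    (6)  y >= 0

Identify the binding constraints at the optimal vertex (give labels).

Feasible corners and P = -8x + 12y:
  (82/27, 253/81) → P = 356/27
  (40/7, 0) → P = -320/7
  (21/10, 0) → P = -84/5

The minimum is at (40/7, 0). Substituting into each constraint, equality holds for (4) and (6); the remaining constraints have slack.

(4) and (6)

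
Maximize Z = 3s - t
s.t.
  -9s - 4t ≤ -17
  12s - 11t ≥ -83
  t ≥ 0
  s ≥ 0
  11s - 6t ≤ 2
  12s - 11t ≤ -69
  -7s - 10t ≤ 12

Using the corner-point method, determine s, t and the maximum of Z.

The optimum lies where 12s - 11t = -83 and 11s - 6t = 2.
Solving simultaneously gives s = 520/49, t = 937/49.

s = 520/49, t = 937/49, maximum Z = 89/7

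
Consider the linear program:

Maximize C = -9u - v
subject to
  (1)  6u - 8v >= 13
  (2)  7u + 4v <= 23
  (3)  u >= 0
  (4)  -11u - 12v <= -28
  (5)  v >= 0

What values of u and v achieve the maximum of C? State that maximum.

Extreme points and C = -9u - v:
  (59/20, 47/80) → C = -2171/80
  (19/8, 5/32) → C = -689/32
  (23/7, 0) → C = -207/7
  (28/11, 0) → C = -252/11

The binding constraints are 6u - 8v = 13 and -11u - 12v = -28.
Solving simultaneously gives u = 19/8, v = 5/32.

u = 19/8, v = 5/32, maximum C = -689/32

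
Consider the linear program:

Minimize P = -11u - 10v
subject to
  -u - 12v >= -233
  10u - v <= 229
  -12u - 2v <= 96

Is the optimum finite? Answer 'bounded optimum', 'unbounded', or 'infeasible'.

Vertices and P = -11u - 10v:
  (271/11, 191/11) → P = -4891/11
  (-809/71, 1446/71) → P = -5561/71
  (181/16, -927/8) → P = 16549/16
The feasible region has finitely many vertices and no improving ray; the minimum is -4891/11 at (271/11, 191/11).

bounded optimum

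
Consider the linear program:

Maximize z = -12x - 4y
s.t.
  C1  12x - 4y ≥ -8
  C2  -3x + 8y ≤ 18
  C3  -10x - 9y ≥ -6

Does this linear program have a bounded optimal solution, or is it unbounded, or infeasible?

unbounded

From the feasible point (-12/37, 38/37), moving in the direction (-4, -12) keeps every constraint satisfied while z increases without bound.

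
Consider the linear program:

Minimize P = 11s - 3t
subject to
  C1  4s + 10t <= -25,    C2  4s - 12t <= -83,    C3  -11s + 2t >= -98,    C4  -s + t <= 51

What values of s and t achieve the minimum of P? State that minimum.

s = -529/8, t = -121/8, minimum P = -682

Vertices and P = 11s - 3t:
  (-565/44, 29/11) → P = -6563/44
  (-535/14, 179/14) → P = -3211/7
  (-529/8, -121/8) → P = -682

At the optimal vertex, 4s - 12t = -83 and -s + t = 51.
Solving simultaneously gives s = -529/8, t = -121/8.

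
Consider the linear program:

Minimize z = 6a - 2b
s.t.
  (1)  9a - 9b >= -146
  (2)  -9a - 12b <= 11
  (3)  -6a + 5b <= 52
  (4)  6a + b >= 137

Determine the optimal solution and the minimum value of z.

The feasible region is unbounded (it extends along (4, -3), (1, 1)), but z strictly increases along every unbounded feasible direction, so there is no improving ray and the minimum is attained at a vertex.

The optimum lies where -6a + 5b = 52 and 6a + b = 137.
Solving simultaneously gives a = 211/12, b = 63/2.

a = 211/12, b = 63/2, minimum z = 85/2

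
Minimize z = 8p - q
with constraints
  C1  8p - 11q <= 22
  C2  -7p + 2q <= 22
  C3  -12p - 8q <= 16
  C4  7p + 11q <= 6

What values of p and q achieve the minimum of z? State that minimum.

Corner points and z = 8p - q:
  (0, -2) → z = 2
  (28/15, -106/165) → z = 514/33
  (-13/5, 19/10) → z = -227/10
  (-230/91, 28/13) → z = -2036/91

The binding constraints are -7p + 2q = 22 and -12p - 8q = 16.
Solving simultaneously gives p = -13/5, q = 19/10.

p = -13/5, q = 19/10, minimum z = -227/10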